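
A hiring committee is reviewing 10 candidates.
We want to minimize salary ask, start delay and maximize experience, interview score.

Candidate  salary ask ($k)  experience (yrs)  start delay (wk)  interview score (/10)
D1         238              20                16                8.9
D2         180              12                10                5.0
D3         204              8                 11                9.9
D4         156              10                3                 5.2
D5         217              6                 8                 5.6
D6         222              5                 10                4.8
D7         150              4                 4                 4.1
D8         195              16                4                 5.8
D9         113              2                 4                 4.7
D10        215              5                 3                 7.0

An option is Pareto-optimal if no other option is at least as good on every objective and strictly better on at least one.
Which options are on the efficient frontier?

D1: not dominated (best experience).
D2: not dominated.
D3: not dominated (best interview score).
D4: not dominated.
D5: dominated by D8 (salary ask 195≤217, experience 16≥6, start delay 4≤8, interview score 5.8≥5.6).
D6: dominated by D2 (salary ask 180≤222, experience 12≥5, start delay 10≤10, interview score 5.0≥4.8).
D7: not dominated.
D8: not dominated.
D9: not dominated (best salary ask).
D10: not dominated.

D1, D2, D3, D4, D7, D8, D9, D10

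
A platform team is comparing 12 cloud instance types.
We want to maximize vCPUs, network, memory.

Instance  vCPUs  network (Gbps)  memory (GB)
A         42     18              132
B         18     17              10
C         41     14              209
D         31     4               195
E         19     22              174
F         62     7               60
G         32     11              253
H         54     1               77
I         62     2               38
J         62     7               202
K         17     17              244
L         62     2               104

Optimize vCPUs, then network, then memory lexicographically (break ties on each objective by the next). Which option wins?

First maximize vCPUs: best is 62, kept {F, I, J, L}.
Then maximize network: best is 7, kept {F, J}.
Then maximize memory: best is 202, kept {J}.

J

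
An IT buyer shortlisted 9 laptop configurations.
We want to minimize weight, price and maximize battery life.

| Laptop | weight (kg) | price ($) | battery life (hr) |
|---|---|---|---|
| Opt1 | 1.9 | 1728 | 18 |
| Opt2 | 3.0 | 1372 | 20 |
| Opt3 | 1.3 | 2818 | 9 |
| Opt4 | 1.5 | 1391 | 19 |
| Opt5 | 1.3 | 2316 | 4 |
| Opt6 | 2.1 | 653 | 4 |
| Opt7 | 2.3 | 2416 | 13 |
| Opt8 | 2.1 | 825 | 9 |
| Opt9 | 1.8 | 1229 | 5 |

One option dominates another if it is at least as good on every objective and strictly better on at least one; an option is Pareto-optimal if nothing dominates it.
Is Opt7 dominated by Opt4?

Opt4 vs Opt7: weight 1.5≤2.3, price 1391≤2416, battery life 19≥13 — Opt4 is at least as good on every objective with at least one strict improvement.

Yes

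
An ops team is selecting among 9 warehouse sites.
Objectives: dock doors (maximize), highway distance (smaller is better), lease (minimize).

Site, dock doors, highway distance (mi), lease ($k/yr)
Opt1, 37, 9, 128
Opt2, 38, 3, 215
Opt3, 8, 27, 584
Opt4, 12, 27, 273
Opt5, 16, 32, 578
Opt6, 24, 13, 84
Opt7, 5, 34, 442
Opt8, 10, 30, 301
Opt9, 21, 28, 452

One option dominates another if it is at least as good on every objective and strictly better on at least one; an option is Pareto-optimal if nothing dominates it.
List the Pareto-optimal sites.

Opt1: not dominated.
Opt2: not dominated (best dock doors).
Opt3: dominated by Opt1 (dock doors 37≥8, highway distance 9≤27, lease 128≤584).
Opt4: dominated by Opt1 (dock doors 37≥12, highway distance 9≤27, lease 128≤273).
Opt5: dominated by Opt1 (dock doors 37≥16, highway distance 9≤32, lease 128≤578).
Opt6: not dominated (best lease).
Opt7: dominated by Opt1 (dock doors 37≥5, highway distance 9≤34, lease 128≤442).
Opt8: dominated by Opt1 (dock doors 37≥10, highway distance 9≤30, lease 128≤301).
Opt9: dominated by Opt1 (dock doors 37≥21, highway distance 9≤28, lease 128≤452).

Opt1, Opt2, Opt6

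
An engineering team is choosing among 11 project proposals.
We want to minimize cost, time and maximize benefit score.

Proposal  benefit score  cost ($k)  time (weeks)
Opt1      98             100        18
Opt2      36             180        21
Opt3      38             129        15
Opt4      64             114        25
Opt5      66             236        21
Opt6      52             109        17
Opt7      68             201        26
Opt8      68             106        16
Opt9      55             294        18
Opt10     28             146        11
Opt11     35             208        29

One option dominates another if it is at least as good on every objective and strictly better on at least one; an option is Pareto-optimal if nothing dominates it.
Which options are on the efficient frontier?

Opt1: not dominated (best benefit score).
Opt2: dominated by Opt1 (benefit score 98≥36, cost 100≤180, time 18≤21).
Opt3: not dominated.
Opt4: dominated by Opt1 (benefit score 98≥64, cost 100≤114, time 18≤25).
Opt5: dominated by Opt1 (benefit score 98≥66, cost 100≤236, time 18≤21).
Opt6: dominated by Opt8 (benefit score 68≥52, cost 106≤109, time 16≤17).
Opt7: dominated by Opt1 (benefit score 98≥68, cost 100≤201, time 18≤26).
Opt8: not dominated.
Opt9: dominated by Opt1 (benefit score 98≥55, cost 100≤294, time 18≤18).
Opt10: not dominated (best time).
Opt11: dominated by Opt1 (benefit score 98≥35, cost 100≤208, time 18≤29).

Opt1, Opt3, Opt8, Opt10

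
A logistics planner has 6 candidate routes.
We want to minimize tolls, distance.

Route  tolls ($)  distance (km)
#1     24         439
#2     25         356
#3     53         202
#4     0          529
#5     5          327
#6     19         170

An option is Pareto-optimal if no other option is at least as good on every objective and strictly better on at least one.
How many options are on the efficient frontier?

#1: dominated by #5 (tolls 5≤24, distance 327≤439).
#2: dominated by #5 (tolls 5≤25, distance 327≤356).
#3: dominated by #6 (tolls 19≤53, distance 170≤202).
#4: not dominated (best tolls).
#5: not dominated.
#6: not dominated (best distance).
Pareto-optimal: #4, #5, #6 → 3.

3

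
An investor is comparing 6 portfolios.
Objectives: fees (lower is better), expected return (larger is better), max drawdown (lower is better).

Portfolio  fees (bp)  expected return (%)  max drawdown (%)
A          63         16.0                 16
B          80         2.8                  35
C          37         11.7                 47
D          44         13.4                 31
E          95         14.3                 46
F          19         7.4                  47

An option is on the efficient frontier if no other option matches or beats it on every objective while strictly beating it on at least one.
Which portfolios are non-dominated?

A: not dominated (best expected return).
B: dominated by A (fees 63≤80, expected return 16.0≥2.8, max drawdown 16≤35).
C: not dominated.
D: not dominated.
E: dominated by A (fees 63≤95, expected return 16.0≥14.3, max drawdown 16≤46).
F: not dominated (best fees).

A, C, D, F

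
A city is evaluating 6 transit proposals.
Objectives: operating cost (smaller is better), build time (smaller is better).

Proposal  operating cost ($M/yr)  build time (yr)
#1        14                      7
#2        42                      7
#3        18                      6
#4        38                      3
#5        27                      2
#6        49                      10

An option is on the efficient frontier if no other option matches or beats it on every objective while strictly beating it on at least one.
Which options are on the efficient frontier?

#1, #3, #5

#1: not dominated (best operating cost).
#2: dominated by #1 (operating cost 14≤42, build time 7≤7).
#3: not dominated.
#4: dominated by #5 (operating cost 27≤38, build time 2≤3).
#5: not dominated (best build time).
#6: dominated by #1 (operating cost 14≤49, build time 7≤10).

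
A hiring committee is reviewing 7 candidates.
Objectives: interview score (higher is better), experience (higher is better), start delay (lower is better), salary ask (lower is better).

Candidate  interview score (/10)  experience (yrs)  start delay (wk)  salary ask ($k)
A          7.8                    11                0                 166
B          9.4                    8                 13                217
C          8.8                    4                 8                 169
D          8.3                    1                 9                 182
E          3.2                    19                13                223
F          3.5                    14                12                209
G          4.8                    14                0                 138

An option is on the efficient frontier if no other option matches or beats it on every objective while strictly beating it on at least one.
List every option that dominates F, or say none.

G: interview score 4.8≥3.5, experience 14≥14, start delay 0≤12, salary ask 138≤209 — dominates F.
Others (A, B, C, D, E) are each worse than F on at least one objective.

G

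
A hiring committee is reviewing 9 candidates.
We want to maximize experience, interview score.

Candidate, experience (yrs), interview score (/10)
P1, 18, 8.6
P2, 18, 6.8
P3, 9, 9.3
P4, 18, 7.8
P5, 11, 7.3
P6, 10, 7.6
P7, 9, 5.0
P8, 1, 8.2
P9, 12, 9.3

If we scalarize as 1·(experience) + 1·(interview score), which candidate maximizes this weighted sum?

P1

P1: 1·18 + 1·8.6 = 26.6
P2: 1·18 + 1·6.8 = 24.8
P3: 1·9 + 1·9.3 = 18.3
P4: 1·18 + 1·7.8 = 25.8
P5: 1·11 + 1·7.3 = 18.3
P6: 1·10 + 1·7.6 = 17.6
P7: 1·9 + 1·5.0 = 14.0
P8: 1·1 + 1·8.2 = 9.2
P9: 1·12 + 1·9.3 = 21.3
Highest: P1 at 26.6.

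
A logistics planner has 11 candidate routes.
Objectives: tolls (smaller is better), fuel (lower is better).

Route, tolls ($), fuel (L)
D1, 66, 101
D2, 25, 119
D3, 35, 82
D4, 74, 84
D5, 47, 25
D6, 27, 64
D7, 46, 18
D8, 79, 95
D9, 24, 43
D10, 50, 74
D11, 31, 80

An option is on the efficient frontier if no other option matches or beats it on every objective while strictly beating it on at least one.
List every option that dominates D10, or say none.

D5: tolls 47≤50, fuel 25≤74 — dominates D10.
D6: tolls 27≤50, fuel 64≤74 — dominates D10.
D7: tolls 46≤50, fuel 18≤74 — dominates D10.
D9: tolls 24≤50, fuel 43≤74 — dominates D10.
Others (D1, D2, D3, D4, D8, D11) are each worse than D10 on at least one objective.

D5, D6, D7, D9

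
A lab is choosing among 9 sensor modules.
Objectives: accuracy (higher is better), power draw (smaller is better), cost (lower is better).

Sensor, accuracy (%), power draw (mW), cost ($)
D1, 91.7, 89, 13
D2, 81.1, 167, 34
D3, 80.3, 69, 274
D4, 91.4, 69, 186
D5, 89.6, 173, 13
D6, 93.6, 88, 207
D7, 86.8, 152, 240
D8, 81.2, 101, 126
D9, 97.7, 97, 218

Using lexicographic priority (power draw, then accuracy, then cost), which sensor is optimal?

First minimize power draw: best is 69, kept {D3, D4}.
Then maximize accuracy: best is 91.4, kept {D4}.

D4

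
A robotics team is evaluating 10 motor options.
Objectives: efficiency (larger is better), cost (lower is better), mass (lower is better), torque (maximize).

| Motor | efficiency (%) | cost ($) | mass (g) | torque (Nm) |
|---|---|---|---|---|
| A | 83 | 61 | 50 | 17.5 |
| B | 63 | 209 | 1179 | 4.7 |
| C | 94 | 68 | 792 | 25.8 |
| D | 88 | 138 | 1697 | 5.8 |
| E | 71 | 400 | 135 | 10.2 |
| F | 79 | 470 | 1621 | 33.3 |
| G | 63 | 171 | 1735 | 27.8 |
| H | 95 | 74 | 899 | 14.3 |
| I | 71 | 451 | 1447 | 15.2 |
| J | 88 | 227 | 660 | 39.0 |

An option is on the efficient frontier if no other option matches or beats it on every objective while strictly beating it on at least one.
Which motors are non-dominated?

A: not dominated (best cost).
B: dominated by A (efficiency 83≥63, cost 61≤209, mass 50≤1179, torque 17.5≥4.7).
C: not dominated.
D: dominated by C (efficiency 94≥88, cost 68≤138, mass 792≤1697, torque 25.8≥5.8).
E: dominated by A (efficiency 83≥71, cost 61≤400, mass 50≤135, torque 17.5≥10.2).
F: dominated by J (efficiency 88≥79, cost 227≤470, mass 660≤1621, torque 39.0≥33.3).
G: not dominated.
H: not dominated (best efficiency).
I: dominated by A (efficiency 83≥71, cost 61≤451, mass 50≤1447, torque 17.5≥15.2).
J: not dominated (best torque).

A, C, G, H, J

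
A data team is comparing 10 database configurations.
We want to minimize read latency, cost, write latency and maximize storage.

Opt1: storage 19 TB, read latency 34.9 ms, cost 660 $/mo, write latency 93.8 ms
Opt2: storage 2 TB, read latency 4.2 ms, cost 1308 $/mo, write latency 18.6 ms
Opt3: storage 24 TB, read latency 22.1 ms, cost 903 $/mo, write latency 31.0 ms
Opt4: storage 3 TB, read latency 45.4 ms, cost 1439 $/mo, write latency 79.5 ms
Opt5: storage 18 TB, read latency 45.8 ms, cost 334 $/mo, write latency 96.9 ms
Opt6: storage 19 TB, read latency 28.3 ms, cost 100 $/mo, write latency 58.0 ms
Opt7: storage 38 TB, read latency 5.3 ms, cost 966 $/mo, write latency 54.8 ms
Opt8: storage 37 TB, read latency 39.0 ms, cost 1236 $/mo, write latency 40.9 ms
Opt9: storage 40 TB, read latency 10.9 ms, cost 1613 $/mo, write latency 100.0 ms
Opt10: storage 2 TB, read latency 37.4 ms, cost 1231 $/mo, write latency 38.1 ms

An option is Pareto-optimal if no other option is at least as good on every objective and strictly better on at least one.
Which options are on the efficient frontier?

Opt1: dominated by Opt6 (storage 19≥19, read latency 28.3≤34.9, cost 100≤660, write latency 58.0≤93.8).
Opt2: not dominated (best read latency).
Opt3: not dominated.
Opt4: dominated by Opt3 (storage 24≥3, read latency 22.1≤45.4, cost 903≤1439, write latency 31.0≤79.5).
Opt5: dominated by Opt6 (storage 19≥18, read latency 28.3≤45.8, cost 100≤334, write latency 58.0≤96.9).
Opt6: not dominated (best cost).
Opt7: not dominated.
Opt8: not dominated.
Opt9: not dominated (best storage).
Opt10: dominated by Opt3 (storage 24≥2, read latency 22.1≤37.4, cost 903≤1231, write latency 31.0≤38.1).

Opt2, Opt3, Opt6, Opt7, Opt8, Opt9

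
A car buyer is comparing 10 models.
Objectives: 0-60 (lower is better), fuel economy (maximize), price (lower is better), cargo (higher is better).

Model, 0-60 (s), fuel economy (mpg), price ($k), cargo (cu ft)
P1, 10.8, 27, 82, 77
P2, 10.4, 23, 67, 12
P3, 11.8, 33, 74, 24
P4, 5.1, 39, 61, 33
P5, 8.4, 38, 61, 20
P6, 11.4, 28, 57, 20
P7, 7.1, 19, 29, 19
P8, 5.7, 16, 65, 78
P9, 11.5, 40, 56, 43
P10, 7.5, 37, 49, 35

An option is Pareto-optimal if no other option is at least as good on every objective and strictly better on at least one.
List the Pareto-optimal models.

P1: not dominated.
P2: dominated by P4 (0-60 5.1≤10.4, fuel economy 39≥23, price 61≤67, cargo 33≥12).
P3: dominated by P4 (0-60 5.1≤11.8, fuel economy 39≥33, price 61≤74, cargo 33≥24).
P4: not dominated (best 0-60).
P5: dominated by P4 (0-60 5.1≤8.4, fuel economy 39≥38, price 61≤61, cargo 33≥20).
P6: dominated by P10 (0-60 7.5≤11.4, fuel economy 37≥28, price 49≤57, cargo 35≥20).
P7: not dominated (best price).
P8: not dominated (best cargo).
P9: not dominated (best fuel economy).
P10: not dominated.

P1, P4, P7, P8, P9, P10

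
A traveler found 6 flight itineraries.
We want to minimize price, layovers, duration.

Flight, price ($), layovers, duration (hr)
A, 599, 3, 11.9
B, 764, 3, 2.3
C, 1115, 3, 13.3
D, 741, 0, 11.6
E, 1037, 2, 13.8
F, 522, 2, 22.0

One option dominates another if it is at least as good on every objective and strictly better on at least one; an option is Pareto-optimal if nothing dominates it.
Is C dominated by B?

Yes

B vs C: price 764≤1115, layovers 3≤3, duration 2.3≤13.3 — B is at least as good on every objective with at least one strict improvement.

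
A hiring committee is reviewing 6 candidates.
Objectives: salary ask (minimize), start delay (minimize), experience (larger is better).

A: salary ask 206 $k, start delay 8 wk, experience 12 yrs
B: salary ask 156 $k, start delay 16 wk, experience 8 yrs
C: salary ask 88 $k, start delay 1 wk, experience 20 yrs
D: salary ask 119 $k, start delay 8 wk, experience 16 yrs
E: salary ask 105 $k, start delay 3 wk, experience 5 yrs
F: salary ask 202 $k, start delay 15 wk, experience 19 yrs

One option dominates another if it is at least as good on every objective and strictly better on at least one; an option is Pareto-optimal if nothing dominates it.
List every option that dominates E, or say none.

C

C: salary ask 88≤105, start delay 1≤3, experience 20≥5 — dominates E.
Others (A, B, D, F) are each worse than E on at least one objective.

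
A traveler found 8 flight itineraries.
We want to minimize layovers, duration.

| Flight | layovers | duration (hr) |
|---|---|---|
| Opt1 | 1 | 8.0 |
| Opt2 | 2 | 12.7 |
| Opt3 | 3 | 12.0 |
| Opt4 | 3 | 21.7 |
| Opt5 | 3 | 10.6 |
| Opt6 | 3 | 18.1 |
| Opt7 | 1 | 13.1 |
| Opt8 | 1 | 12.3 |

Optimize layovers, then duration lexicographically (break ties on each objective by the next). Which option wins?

Opt1

First minimize layovers: best is 1, kept {Opt1, Opt7, Opt8}.
Then minimize duration: best is 8.0, kept {Opt1}.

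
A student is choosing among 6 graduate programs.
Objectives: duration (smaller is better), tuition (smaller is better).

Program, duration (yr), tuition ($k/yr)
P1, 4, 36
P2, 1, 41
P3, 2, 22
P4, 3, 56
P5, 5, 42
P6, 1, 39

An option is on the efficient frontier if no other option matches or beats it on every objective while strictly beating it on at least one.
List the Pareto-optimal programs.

P3, P6

P1: dominated by P3 (duration 2≤4, tuition 22≤36).
P2: dominated by P6 (duration 1≤1, tuition 39≤41).
P3: not dominated (best tuition).
P4: dominated by P2 (duration 1≤3, tuition 41≤56).
P5: dominated by P1 (duration 4≤5, tuition 36≤42).
P6: not dominated.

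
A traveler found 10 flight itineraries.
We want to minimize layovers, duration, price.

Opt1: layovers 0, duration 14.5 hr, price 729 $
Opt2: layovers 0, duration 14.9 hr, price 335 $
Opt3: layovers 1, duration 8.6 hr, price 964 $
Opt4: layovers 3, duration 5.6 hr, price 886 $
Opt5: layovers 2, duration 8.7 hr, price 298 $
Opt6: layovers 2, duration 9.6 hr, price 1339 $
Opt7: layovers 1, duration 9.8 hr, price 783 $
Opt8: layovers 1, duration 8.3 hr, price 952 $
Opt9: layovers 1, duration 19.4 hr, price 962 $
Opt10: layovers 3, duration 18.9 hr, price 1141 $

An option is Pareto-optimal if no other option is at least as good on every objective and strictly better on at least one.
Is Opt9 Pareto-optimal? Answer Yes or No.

Opt1 vs Opt9: layovers 0≤1, duration 14.5≤19.4, price 729≤962 — Opt1 is at least as good on every objective and strictly better on at least one, so Opt1 dominates Opt9.

No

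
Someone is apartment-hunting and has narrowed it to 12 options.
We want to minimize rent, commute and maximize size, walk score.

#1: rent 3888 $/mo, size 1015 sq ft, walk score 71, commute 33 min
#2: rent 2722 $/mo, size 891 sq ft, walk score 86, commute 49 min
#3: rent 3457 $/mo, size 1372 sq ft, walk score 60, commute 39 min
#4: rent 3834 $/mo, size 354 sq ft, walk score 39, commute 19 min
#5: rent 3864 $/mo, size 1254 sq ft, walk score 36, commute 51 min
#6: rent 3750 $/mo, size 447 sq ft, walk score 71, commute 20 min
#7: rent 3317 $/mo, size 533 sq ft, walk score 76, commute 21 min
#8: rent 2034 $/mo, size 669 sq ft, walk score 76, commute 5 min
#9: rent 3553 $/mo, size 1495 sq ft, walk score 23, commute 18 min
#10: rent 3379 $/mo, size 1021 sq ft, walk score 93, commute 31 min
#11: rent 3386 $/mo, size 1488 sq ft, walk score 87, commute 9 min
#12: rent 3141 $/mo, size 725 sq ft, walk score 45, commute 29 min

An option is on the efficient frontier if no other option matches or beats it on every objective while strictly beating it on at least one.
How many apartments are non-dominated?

#1: dominated by #10 (rent 3379≤3888, size 1021≥1015, walk score 93≥71, commute 31≤33).
#2: not dominated.
#3: dominated by #11 (rent 3386≤3457, size 1488≥1372, walk score 87≥60, commute 9≤39).
#4: dominated by #8 (rent 2034≤3834, size 669≥354, walk score 76≥39, commute 5≤19).
#5: dominated by #3 (rent 3457≤3864, size 1372≥1254, walk score 60≥36, commute 39≤51).
#6: dominated by #8 (rent 2034≤3750, size 669≥447, walk score 76≥71, commute 5≤20).
#7: dominated by #8 (rent 2034≤3317, size 669≥533, walk score 76≥76, commute 5≤21).
#8: not dominated (best rent).
#9: not dominated (best size).
#10: not dominated (best walk score).
#11: not dominated.
#12: not dominated.
Pareto-optimal: #2, #8, #9, #10, #11, #12 → 6.

6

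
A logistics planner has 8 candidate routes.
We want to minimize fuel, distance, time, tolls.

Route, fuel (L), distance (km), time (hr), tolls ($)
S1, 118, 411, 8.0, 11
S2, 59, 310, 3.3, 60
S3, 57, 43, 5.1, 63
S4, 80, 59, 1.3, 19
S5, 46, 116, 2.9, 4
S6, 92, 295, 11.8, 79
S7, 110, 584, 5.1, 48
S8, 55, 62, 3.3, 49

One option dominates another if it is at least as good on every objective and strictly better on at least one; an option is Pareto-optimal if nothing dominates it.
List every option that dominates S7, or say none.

S4: fuel 80≤110, distance 59≤584, time 1.3≤5.1, tolls 19≤48 — dominates S7.
S5: fuel 46≤110, distance 116≤584, time 2.9≤5.1, tolls 4≤48 — dominates S7.
Others (S1, S2, S3, S6, S8) are each worse than S7 on at least one objective.

S4, S5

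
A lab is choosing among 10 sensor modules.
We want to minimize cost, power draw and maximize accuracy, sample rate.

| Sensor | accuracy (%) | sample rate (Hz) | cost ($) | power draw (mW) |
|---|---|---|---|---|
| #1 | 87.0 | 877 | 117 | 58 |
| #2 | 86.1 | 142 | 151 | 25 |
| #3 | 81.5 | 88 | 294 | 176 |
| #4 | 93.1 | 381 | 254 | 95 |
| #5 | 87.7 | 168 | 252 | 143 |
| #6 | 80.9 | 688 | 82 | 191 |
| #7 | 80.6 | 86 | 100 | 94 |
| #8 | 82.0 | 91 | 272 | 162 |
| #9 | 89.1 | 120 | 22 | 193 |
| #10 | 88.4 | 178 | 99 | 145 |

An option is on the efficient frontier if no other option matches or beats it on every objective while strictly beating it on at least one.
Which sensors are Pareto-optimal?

#1: not dominated (best sample rate).
#2: not dominated (best power draw).
#3: dominated by #1 (accuracy 87.0≥81.5, sample rate 877≥88, cost 117≤294, power draw 58≤176).
#4: not dominated (best accuracy).
#5: not dominated.
#6: not dominated.
#7: not dominated.
#8: dominated by #1 (accuracy 87.0≥82.0, sample rate 877≥91, cost 117≤272, power draw 58≤162).
#9: not dominated (best cost).
#10: not dominated.

#1, #2, #4, #5, #6, #7, #9, #10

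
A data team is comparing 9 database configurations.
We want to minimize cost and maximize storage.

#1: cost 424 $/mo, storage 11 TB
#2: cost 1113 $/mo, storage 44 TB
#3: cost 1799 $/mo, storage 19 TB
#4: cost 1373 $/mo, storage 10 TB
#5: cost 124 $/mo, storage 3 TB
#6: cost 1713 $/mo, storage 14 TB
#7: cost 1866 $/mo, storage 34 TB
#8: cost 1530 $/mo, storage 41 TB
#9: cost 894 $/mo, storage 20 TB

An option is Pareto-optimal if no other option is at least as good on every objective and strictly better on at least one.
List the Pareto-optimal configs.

#1: not dominated.
#2: not dominated (best storage).
#3: dominated by #2 (cost 1113≤1799, storage 44≥19).
#4: dominated by #1 (cost 424≤1373, storage 11≥10).
#5: not dominated (best cost).
#6: dominated by #2 (cost 1113≤1713, storage 44≥14).
#7: dominated by #2 (cost 1113≤1866, storage 44≥34).
#8: dominated by #2 (cost 1113≤1530, storage 44≥41).
#9: not dominated.

#1, #2, #5, #9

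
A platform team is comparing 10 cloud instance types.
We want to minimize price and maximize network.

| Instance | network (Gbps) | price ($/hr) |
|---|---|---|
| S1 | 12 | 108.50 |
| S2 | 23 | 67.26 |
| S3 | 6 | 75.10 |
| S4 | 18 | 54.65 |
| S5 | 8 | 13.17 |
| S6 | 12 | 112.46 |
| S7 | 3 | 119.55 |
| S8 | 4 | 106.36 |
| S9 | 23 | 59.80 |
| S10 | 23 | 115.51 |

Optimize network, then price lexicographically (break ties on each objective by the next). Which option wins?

S9

First maximize network: best is 23, kept {S2, S9, S10}.
Then minimize price: best is 59.80, kept {S9}.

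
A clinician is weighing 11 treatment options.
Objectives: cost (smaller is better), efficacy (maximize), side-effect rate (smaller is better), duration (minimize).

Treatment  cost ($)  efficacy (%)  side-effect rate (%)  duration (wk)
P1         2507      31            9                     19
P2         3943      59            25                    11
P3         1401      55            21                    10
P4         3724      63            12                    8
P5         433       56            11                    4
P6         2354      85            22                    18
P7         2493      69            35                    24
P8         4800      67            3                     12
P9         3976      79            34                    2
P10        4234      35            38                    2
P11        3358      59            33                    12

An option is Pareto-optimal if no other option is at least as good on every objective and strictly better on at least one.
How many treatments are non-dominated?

7

P1: not dominated.
P2: dominated by P4 (cost 3724≤3943, efficacy 63≥59, side-effect rate 12≤25, duration 8≤11).
P3: dominated by P5 (cost 433≤1401, efficacy 56≥55, side-effect rate 11≤21, duration 4≤10).
P4: not dominated.
P5: not dominated (best cost).
P6: not dominated (best efficacy).
P7: dominated by P6 (cost 2354≤2493, efficacy 85≥69, side-effect rate 22≤35, duration 18≤24).
P8: not dominated (best side-effect rate).
P9: not dominated.
P10: dominated by P9 (cost 3976≤4234, efficacy 79≥35, side-effect rate 34≤38, duration 2≤2).
P11: not dominated.
Pareto-optimal: P1, P4, P5, P6, P8, P9, P11 → 7.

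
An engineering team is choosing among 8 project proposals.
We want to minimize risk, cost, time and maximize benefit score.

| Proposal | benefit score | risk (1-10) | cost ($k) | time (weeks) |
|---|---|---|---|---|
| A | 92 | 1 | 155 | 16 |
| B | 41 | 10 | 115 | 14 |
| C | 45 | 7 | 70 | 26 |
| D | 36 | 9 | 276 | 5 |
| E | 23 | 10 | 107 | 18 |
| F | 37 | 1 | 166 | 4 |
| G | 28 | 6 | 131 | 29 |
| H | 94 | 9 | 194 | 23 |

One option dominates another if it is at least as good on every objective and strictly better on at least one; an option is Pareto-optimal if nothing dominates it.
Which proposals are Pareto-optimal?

A: not dominated.
B: not dominated.
C: not dominated (best cost).
D: dominated by F (benefit score 37≥36, risk 1≤9, cost 166≤276, time 4≤5).
E: not dominated.
F: not dominated (best time).
G: not dominated.
H: not dominated (best benefit score).

A, B, C, E, F, G, H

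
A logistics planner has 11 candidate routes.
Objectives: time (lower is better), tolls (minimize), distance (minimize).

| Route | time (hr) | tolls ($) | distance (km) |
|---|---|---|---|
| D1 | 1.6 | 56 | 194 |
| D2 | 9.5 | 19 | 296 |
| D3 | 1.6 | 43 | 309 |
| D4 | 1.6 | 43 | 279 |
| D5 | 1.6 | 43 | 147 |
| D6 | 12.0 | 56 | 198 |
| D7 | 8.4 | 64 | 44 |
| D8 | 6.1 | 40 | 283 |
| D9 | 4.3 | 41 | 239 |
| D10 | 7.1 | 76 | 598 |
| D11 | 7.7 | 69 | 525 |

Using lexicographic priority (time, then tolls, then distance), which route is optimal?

First minimize time: best is 1.6, kept {D1, D3, D4, D5}.
Then minimize tolls: best is 43, kept {D3, D4, D5}.
Then minimize distance: best is 147, kept {D5}.

D5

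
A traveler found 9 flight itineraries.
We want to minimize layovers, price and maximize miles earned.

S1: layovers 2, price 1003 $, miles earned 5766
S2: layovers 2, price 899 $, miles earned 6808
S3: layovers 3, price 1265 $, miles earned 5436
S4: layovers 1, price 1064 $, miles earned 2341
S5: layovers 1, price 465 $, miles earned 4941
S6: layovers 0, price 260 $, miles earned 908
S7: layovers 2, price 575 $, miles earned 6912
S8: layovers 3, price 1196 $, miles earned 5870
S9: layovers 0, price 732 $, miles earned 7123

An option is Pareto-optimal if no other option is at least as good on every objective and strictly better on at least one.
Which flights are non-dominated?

S1: dominated by S2 (layovers 2≤2, price 899≤1003, miles earned 6808≥5766).
S2: dominated by S7 (layovers 2≤2, price 575≤899, miles earned 6912≥6808).
S3: dominated by S1 (layovers 2≤3, price 1003≤1265, miles earned 5766≥5436).
S4: dominated by S5 (layovers 1≤1, price 465≤1064, miles earned 4941≥2341).
S5: not dominated.
S6: not dominated (best price).
S7: not dominated.
S8: dominated by S2 (layovers 2≤3, price 899≤1196, miles earned 6808≥5870).
S9: not dominated (best miles earned).

S5, S6, S7, S9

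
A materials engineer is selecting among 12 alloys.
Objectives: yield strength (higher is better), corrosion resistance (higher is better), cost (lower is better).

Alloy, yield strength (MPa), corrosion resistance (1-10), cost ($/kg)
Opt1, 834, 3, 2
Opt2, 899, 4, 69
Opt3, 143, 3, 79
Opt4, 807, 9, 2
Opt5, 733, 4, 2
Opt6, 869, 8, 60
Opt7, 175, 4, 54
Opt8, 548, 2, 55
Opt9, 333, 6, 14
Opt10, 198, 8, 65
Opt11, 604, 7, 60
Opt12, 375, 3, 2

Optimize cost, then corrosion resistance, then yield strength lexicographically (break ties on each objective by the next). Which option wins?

Opt4

First minimize cost: best is 2, kept {Opt1, Opt4, Opt5, Opt12}.
Then maximize corrosion resistance: best is 9, kept {Opt4}.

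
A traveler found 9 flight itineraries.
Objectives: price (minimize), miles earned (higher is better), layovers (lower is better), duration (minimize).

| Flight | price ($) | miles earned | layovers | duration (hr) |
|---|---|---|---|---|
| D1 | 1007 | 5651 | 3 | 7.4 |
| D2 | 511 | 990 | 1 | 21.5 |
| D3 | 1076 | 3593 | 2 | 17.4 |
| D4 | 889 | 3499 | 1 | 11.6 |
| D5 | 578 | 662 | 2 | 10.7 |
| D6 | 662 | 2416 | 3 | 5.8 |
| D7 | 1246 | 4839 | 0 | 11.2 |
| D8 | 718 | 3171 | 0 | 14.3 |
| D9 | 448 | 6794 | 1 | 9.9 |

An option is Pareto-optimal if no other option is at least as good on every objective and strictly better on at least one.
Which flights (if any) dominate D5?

D9

D9: price 448≤578, miles earned 6794≥662, layovers 1≤2, duration 9.9≤10.7 — dominates D5.
Others (D1, D2, D3, D4, D6, D7, D8) are each worse than D5 on at least one objective.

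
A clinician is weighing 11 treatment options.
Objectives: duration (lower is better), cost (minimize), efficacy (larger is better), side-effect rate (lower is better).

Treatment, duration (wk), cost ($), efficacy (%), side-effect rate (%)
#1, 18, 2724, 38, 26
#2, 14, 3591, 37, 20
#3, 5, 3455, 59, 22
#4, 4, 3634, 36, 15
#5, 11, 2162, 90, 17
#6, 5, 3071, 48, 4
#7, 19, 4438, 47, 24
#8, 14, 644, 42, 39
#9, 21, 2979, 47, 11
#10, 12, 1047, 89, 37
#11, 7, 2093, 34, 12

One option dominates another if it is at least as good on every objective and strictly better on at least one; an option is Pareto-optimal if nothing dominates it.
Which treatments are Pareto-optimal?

#3, #4, #5, #6, #8, #9, #10, #11

#1: dominated by #5 (duration 11≤18, cost 2162≤2724, efficacy 90≥38, side-effect rate 17≤26).
#2: dominated by #5 (duration 11≤14, cost 2162≤3591, efficacy 90≥37, side-effect rate 17≤20).
#3: not dominated.
#4: not dominated (best duration).
#5: not dominated (best efficacy).
#6: not dominated (best side-effect rate).
#7: dominated by #3 (duration 5≤19, cost 3455≤4438, efficacy 59≥47, side-effect rate 22≤24).
#8: not dominated (best cost).
#9: not dominated.
#10: not dominated.
#11: not dominated.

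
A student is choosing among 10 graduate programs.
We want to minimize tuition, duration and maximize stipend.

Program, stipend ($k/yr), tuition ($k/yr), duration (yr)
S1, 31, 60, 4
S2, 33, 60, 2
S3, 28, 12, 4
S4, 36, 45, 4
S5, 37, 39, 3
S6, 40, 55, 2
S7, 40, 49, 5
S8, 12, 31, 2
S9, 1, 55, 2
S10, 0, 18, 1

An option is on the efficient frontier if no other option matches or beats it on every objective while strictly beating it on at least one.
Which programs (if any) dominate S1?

S2, S4, S5, S6

S2: stipend 33≥31, tuition 60≤60, duration 2≤4 — dominates S1.
S4: stipend 36≥31, tuition 45≤60, duration 4≤4 — dominates S1.
S5: stipend 37≥31, tuition 39≤60, duration 3≤4 — dominates S1.
S6: stipend 40≥31, tuition 55≤60, duration 2≤4 — dominates S1.
Others (S3, S7, S8, S9, S10) are each worse than S1 on at least one objective.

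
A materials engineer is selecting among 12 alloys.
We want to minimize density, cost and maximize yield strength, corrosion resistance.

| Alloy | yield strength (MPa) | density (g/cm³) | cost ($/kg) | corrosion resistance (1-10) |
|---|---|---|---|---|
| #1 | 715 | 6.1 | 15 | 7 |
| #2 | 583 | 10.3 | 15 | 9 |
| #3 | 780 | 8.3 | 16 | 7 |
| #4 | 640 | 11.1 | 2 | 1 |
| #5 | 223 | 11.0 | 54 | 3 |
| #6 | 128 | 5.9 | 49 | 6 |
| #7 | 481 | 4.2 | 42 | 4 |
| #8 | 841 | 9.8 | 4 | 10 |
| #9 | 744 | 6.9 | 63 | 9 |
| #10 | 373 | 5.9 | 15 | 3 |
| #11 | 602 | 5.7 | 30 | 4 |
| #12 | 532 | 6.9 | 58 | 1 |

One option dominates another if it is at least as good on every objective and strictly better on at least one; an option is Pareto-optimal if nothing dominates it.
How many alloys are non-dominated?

#1: not dominated.
#2: dominated by #8 (yield strength 841≥583, density 9.8≤10.3, cost 4≤15, corrosion resistance 10≥9).
#3: not dominated.
#4: not dominated (best cost).
#5: dominated by #1 (yield strength 715≥223, density 6.1≤11.0, cost 15≤54, corrosion resistance 7≥3).
#6: not dominated.
#7: not dominated (best density).
#8: not dominated (best yield strength).
#9: not dominated.
#10: not dominated.
#11: not dominated.
#12: dominated by #1 (yield strength 715≥532, density 6.1≤6.9, cost 15≤58, corrosion resistance 7≥1).
Pareto-optimal: #1, #3, #4, #6, #7, #8, #9, #10, #11 → 9.

9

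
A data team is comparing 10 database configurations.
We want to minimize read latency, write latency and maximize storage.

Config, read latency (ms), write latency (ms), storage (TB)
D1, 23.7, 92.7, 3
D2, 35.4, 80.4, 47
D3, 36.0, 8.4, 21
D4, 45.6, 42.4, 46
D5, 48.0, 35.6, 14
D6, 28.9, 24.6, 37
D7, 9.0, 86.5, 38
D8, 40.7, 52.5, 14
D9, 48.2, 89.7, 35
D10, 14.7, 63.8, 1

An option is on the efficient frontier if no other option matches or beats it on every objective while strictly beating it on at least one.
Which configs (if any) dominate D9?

D2: read latency 35.4≤48.2, write latency 80.4≤89.7, storage 47≥35 — dominates D9.
D4: read latency 45.6≤48.2, write latency 42.4≤89.7, storage 46≥35 — dominates D9.
D6: read latency 28.9≤48.2, write latency 24.6≤89.7, storage 37≥35 — dominates D9.
D7: read latency 9.0≤48.2, write latency 86.5≤89.7, storage 38≥35 — dominates D9.
Others (D1, D3, D5, D8, D10) are each worse than D9 on at least one objective.

D2, D4, D6, D7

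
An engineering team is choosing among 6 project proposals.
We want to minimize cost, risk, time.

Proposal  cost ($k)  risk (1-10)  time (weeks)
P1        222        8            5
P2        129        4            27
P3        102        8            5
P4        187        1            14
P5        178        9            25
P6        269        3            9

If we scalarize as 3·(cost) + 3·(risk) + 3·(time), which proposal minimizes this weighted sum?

P3

P1: 3·222 + 3·8 + 3·5 = 705
P2: 3·129 + 3·4 + 3·27 = 480
P3: 3·102 + 3·8 + 3·5 = 345
P4: 3·187 + 3·1 + 3·14 = 606
P5: 3·178 + 3·9 + 3·25 = 636
P6: 3·269 + 3·3 + 3·9 = 843
Lowest: P3 at 345.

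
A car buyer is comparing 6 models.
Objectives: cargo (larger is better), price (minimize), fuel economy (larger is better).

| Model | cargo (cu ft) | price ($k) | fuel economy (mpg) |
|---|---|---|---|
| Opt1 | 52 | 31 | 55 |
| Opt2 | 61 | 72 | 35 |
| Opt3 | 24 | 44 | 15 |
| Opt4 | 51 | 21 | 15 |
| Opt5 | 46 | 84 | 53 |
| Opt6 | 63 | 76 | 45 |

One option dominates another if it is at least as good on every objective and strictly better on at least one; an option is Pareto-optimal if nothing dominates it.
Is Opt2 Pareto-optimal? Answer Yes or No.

Yes

Opt1: worse on cargo (52 vs 61).
Opt3: worse on cargo (24 vs 61).
Opt4: worse on cargo (51 vs 61).
Opt5: worse on cargo (46 vs 61).
Opt6: worse on price (76 vs 72).
No option is at least as good as Opt2 on every objective and strictly better on one.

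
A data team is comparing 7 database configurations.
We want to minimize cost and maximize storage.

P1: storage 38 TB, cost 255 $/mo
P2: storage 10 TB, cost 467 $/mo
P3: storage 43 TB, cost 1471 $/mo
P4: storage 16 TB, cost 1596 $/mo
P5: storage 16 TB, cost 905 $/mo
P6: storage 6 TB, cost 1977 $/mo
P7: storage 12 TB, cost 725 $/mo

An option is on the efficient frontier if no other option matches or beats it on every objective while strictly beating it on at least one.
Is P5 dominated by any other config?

Yes

P1 vs P5: storage 38≥16, cost 255≤905 — P1 is at least as good on every objective and strictly better on at least one, so P1 dominates P5.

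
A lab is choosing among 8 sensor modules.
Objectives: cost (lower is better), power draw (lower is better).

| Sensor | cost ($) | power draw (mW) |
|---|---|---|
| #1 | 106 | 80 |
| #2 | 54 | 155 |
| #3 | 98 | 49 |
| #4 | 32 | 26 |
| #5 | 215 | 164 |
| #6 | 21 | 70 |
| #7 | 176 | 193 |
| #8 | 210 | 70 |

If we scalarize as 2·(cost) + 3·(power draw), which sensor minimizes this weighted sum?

#4

#1: 2·106 + 3·80 = 452
#2: 2·54 + 3·155 = 573
#3: 2·98 + 3·49 = 343
#4: 2·32 + 3·26 = 142
#5: 2·215 + 3·164 = 922
#6: 2·21 + 3·70 = 252
#7: 2·176 + 3·193 = 931
#8: 2·210 + 3·70 = 630
Lowest: #4 at 142.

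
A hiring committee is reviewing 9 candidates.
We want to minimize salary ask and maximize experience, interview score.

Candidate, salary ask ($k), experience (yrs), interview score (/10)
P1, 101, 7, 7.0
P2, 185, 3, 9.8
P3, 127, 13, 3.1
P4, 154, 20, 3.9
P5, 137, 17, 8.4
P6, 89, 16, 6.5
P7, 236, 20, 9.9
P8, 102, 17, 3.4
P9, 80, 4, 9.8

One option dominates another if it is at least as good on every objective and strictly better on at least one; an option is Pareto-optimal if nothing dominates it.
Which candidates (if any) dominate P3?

P6: salary ask 89≤127, experience 16≥13, interview score 6.5≥3.1 — dominates P3.
P8: salary ask 102≤127, experience 17≥13, interview score 3.4≥3.1 — dominates P3.
Others (P1, P2, P4, P5, P7, P9) are each worse than P3 on at least one objective.

P6, P8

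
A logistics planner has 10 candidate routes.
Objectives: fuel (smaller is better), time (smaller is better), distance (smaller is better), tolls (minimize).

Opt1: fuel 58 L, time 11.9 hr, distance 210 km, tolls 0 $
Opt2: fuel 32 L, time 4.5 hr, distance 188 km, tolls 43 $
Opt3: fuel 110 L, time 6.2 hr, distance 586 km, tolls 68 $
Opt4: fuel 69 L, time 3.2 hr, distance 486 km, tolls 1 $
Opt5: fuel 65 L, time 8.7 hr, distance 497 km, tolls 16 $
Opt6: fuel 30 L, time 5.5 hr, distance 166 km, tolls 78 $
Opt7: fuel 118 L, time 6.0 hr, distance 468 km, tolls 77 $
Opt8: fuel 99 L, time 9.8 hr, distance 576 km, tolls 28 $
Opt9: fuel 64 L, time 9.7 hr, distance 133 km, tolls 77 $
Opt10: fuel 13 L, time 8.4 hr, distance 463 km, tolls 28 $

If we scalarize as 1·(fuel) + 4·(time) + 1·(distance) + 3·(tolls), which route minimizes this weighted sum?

Opt1

Opt1: 1·58 + 4·11.9 + 1·210 + 3·0 = 315.6
Opt2: 1·32 + 4·4.5 + 1·188 + 3·43 = 367.0
Opt3: 1·110 + 4·6.2 + 1·586 + 3·68 = 924.8
Opt4: 1·69 + 4·3.2 + 1·486 + 3·1 = 570.8
Opt5: 1·65 + 4·8.7 + 1·497 + 3·16 = 644.8
Opt6: 1·30 + 4·5.5 + 1·166 + 3·78 = 452.0
Opt7: 1·118 + 4·6.0 + 1·468 + 3·77 = 841.0
Opt8: 1·99 + 4·9.8 + 1·576 + 3·28 = 798.2
Opt9: 1·64 + 4·9.7 + 1·133 + 3·77 = 466.8
Opt10: 1·13 + 4·8.4 + 1·463 + 3·28 = 593.6
Lowest: Opt1 at 315.6.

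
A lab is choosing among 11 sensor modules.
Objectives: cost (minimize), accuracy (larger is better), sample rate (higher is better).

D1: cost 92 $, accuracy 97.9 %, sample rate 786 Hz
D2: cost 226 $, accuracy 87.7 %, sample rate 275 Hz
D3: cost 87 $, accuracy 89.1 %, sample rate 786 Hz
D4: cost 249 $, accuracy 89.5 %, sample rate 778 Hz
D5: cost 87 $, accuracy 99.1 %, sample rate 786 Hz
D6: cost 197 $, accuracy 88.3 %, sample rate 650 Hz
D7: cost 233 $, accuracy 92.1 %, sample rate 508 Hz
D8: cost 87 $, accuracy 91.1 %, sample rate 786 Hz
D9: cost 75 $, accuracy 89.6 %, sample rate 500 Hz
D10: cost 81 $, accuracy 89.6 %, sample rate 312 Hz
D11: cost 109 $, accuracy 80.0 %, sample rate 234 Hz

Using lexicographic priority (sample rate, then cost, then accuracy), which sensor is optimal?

First maximize sample rate: best is 786, kept {D1, D3, D5, D8}.
Then minimize cost: best is 87, kept {D3, D5, D8}.
Then maximize accuracy: best is 99.1, kept {D5}.

D5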